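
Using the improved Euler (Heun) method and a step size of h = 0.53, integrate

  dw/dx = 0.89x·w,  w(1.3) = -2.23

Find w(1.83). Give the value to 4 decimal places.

-4.4664

Heun: k1 = f(x_n, w_n); k2 = f(x_n + h, w_n + h·k1); w_{n+1} = w_n + (h/2)·(k1 + k2).
x=1.300000, w=-2.230000:
  k1 = f(1.300000, -2.230000) = -2.580110
  k2 = f(1.830000, -3.597458) = -5.859180
  w ← -2.230000 + (0.53/2)·(-2.580110 + (-5.859180)) = -4.466412
w(1.83) ≈ -4.4664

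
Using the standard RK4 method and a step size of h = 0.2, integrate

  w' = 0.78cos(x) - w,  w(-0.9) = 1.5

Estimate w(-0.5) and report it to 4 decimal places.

1.2030

RK4: k1 = f(x_n, w_n); k2 = f(x_n + h/2, w_n + (h/2)·k1); k3 = f(x_n + h/2, w_n + (h/2)·k2); k4 = f(x_n + h, w_n + h·k3); w_{n+1} = w_n + (h/6)·(k1 + 2k2 + 2k3 + k4).
x=-0.900000, w=1.500000:
  k1 = f(-0.900000, 1.500000) = -1.015144
  k2 = f(-0.800000, 1.398486) = -0.855054
  k3 = f(-0.800000, 1.414495) = -0.871063
  k4 = f(-0.700000, 1.325787) = -0.729210
  w ← 1.500000 + (0.2/6)·(k1 + 2k2 + 2k3 + k4) = 1.326780
x=-0.700000, w=1.326780:
  k1 = f(-0.700000, 1.326780) = -0.730203
  k2 = f(-0.600000, 1.253760) = -0.609998
  k3 = f(-0.600000, 1.265781) = -0.622019
  k4 = f(-0.500000, 1.202377) = -0.517862
  w ← 1.326780 + (0.2/6)·(k1 + 2k2 + 2k3 + k4) = 1.203044
w(-0.5) ≈ 1.2030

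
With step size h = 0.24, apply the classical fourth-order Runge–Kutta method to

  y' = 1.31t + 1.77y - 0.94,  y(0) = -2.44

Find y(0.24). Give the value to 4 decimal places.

RK4: k1 = f(t_n, y_n); k2 = f(t_n + h/2, y_n + (h/2)·k1); k3 = f(t_n + h/2, y_n + (h/2)·k2); k4 = f(t_n + h, y_n + h·k3); y_{n+1} = y_n + (h/6)·(k1 + 2k2 + 2k3 + k4).
t=0.000000, y=-2.440000:
  k1 = f(0.000000, -2.440000) = -5.258800
  k2 = f(0.120000, -3.071056) = -6.218569
  k3 = f(0.120000, -3.186228) = -6.422424
  k4 = f(0.240000, -3.981382) = -7.672646
  y ← -2.440000 + (0.24/6)·(k1 + 2k2 + 2k3 + k4) = -3.968537
y(0.24) ≈ -3.9685

-3.9685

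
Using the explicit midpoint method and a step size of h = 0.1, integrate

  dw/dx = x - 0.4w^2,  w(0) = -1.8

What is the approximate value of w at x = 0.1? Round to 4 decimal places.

Midpoint: k1 = f(x_n, w_n); k2 = f(x_n + h/2, w_n + (h/2)·k1); w_{n+1} = w_n + h·k2.
x=0.000000, w=-1.800000:
  k1 = f(0.000000, -1.800000) = -1.296000
  k2 = f(0.050000, -1.864800) = -1.340992
  w ← -1.800000 + 0.1·(-1.340992) = -1.934099
w(0.1) ≈ -1.9341

-1.9341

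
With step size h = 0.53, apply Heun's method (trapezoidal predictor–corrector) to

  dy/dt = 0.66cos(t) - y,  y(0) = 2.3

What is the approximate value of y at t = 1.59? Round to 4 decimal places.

Heun: k1 = f(t_n, y_n); k2 = f(t_n + h, y_n + h·k1); y_{n+1} = y_n + (h/2)·(k1 + k2).
t=0.000000, y=2.300000:
  k1 = f(0.000000, 2.300000) = -1.640000
  k2 = f(0.530000, 1.430800) = -0.861347
  y ← 2.300000 + (0.53/2)·(-1.640000 + (-0.861347)) = 1.637143
t=0.530000, y=1.637143:
  k1 = f(0.530000, 1.637143) = -1.067690
  k2 = f(1.060000, 1.071267) = -0.748612
  y ← 1.637143 + (0.53/2)·(-1.067690 + (-0.748612)) = 1.155823
t=1.060000, y=1.155823:
  k1 = f(1.060000, 1.155823) = -0.833167
  k2 = f(1.590000, 0.714244) = -0.726918
  y ← 1.155823 + (0.53/2)·(-0.833167 + (-0.726918)) = 0.742400
y(1.59) ≈ 0.7424

0.7424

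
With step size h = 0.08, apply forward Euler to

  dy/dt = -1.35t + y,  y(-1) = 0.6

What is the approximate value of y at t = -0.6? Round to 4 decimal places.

Euler: y_{n+1} = y_n + h·f(t_n, y_n).
t=-1.000000, y=0.600000: f=1.950000 → y ← 0.600000 + 0.08·1.950000 = 0.756000
t=-0.920000, y=0.756000: f=1.998000 → y ← 0.756000 + 0.08·1.998000 = 0.915840
t=-0.840000, y=0.915840: f=2.049840 → y ← 0.915840 + 0.08·2.049840 = 1.079827
t=-0.760000, y=1.079827: f=2.105827 → y ← 1.079827 + 0.08·2.105827 = 1.248293
t=-0.680000, y=1.248293: f=2.166293 → y ← 1.248293 + 0.08·2.166293 = 1.421597
y(-0.6) ≈ 1.4216

1.4216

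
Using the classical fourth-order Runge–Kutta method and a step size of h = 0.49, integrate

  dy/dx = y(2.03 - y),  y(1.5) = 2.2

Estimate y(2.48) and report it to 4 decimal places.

RK4: k1 = f(x_n, y_n); k2 = f(x_n + h/2, y_n + (h/2)·k1); k3 = f(x_n + h/2, y_n + (h/2)·k2); k4 = f(x_n + h, y_n + h·k3); y_{n+1} = y_n + (h/6)·(k1 + 2k2 + 2k3 + k4).
x=1.500000, y=2.200000:
  k1 = f(1.500000, 2.200000) = -0.374000
  k2 = f(1.745000, 2.108370) = -0.165233
  k3 = f(1.745000, 2.159518) = -0.279696
  k4 = f(1.990000, 2.062949) = -0.067972
  y ← 2.200000 + (0.49/6)·(k1 + 2k2 + 2k3 + k4) = 2.091234
x=1.990000, y=2.091234:
  k1 = f(1.990000, 2.091234) = -0.128054
  k2 = f(2.235000, 2.059861) = -0.061509
  k3 = f(2.235000, 2.076164) = -0.095845
  k4 = f(2.480000, 2.044270) = -0.029172
  y ← 2.091234 + (0.49/6)·(k1 + 2k2 + 2k3 + k4) = 2.052693
y(2.48) ≈ 2.0527

2.0527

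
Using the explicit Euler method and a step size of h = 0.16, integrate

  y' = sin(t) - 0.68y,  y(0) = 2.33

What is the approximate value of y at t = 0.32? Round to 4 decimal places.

Euler: y_{n+1} = y_n + h·f(t_n, y_n).
t=0.000000, y=2.330000: f=-1.584400 → y ← 2.330000 + 0.16·(-1.584400) = 2.076496
t=0.160000, y=2.076496: f=-1.252699 → y ← 2.076496 + 0.16·(-1.252699) = 1.876064
y(0.32) ≈ 1.8761

1.8761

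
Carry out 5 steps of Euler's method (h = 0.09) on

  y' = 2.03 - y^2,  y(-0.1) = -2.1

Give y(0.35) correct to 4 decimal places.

-4.7454

Euler: y_{n+1} = y_n + h·f(x_n, y_n).
x=-0.100000, y=-2.100000: f=-2.380000 → y ← -2.100000 + 0.09·(-2.380000) = -2.314200
x=-0.010000, y=-2.314200: f=-3.325522 → y ← -2.314200 + 0.09·(-3.325522) = -2.613497
x=0.080000, y=-2.613497: f=-4.800366 → y ← -2.613497 + 0.09·(-4.800366) = -3.045530
x=0.170000, y=-3.045530: f=-7.245252 → y ← -3.045530 + 0.09·(-7.245252) = -3.697603
x=0.260000, y=-3.697603: f=-11.642265 → y ← -3.697603 + 0.09·(-11.642265) = -4.745407
y(0.35) ≈ -4.7454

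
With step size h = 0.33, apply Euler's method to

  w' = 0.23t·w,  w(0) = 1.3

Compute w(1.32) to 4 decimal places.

1.5045

Euler: w_{n+1} = w_n + h·f(t_n, w_n).
t=0.000000, w=1.300000: f=0.000000 → w ← 1.300000 + 0.33·0.000000 = 1.300000
t=0.330000, w=1.300000: f=0.098670 → w ← 1.300000 + 0.33·0.098670 = 1.332561
t=0.660000, w=1.332561: f=0.202283 → w ← 1.332561 + 0.33·0.202283 = 1.399314
t=0.990000, w=1.399314: f=0.318624 → w ← 1.399314 + 0.33·0.318624 = 1.504460
w(1.32) ≈ 1.5045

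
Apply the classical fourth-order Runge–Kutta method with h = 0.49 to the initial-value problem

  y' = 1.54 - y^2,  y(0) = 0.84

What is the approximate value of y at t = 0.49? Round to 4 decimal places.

1.1029

RK4: k1 = f(t_n, y_n); k2 = f(t_n + h/2, y_n + (h/2)·k1); k3 = f(t_n + h/2, y_n + (h/2)·k2); k4 = f(t_n + h, y_n + h·k3); y_{n+1} = y_n + (h/6)·(k1 + 2k2 + 2k3 + k4).
t=0.000000, y=0.840000:
  k1 = f(0.000000, 0.840000) = 0.834400
  k2 = f(0.245000, 1.044428) = 0.449170
  k3 = f(0.245000, 0.950047) = 0.637411
  k4 = f(0.490000, 1.152332) = 0.212132
  y ← 0.840000 + (0.49/6)·(k1 + 2k2 + 2k3 + k4) = 1.102942
y(0.49) ≈ 1.1029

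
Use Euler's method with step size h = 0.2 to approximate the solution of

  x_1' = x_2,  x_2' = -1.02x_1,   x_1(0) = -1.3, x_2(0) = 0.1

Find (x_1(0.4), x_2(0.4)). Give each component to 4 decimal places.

Euler on (x_1,x_2): x_1_{n+1} = x_1_n + h·x_1', x_2_{n+1} = x_2_n + h·x_2'.
0.000000: (-1.300000, 0.100000); f=(0.100000, 1.326000) → (-1.280000, 0.365200)
0.200000: (-1.280000, 0.365200); f=(0.365200, 1.305600) → (-1.206960, 0.626320)
(x_1(0.4), x_2(0.4)) ≈ (-1.2070, 0.6263)

-1.2070, 0.6263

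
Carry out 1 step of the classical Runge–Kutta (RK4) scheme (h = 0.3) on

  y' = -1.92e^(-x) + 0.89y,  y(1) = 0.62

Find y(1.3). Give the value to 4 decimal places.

0.5985

RK4: k1 = f(x_n, y_n); k2 = f(x_n + h/2, y_n + (h/2)·k1); k3 = f(x_n + h/2, y_n + (h/2)·k2); k4 = f(x_n + h, y_n + h·k3); y_{n+1} = y_n + (h/6)·(k1 + 2k2 + 2k3 + k4).
x=1.000000, y=0.620000:
  k1 = f(1.000000, 0.620000) = -0.154529
  k2 = f(1.150000, 0.596821) = -0.076772
  k3 = f(1.150000, 0.608484) = -0.066392
  k4 = f(1.300000, 0.600082) = 0.010812
  y ← 0.620000 + (0.3/6)·(k1 + 2k2 + 2k3 + k4) = 0.598498
y(1.3) ≈ 0.5985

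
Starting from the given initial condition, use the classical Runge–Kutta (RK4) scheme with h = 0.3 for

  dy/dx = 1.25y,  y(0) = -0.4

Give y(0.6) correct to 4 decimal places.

RK4: k1 = f(x_n, y_n); k2 = f(x_n + h/2, y_n + (h/2)·k1); k3 = f(x_n + h/2, y_n + (h/2)·k2); k4 = f(x_n + h, y_n + h·k3); y_{n+1} = y_n + (h/6)·(k1 + 2k2 + 2k3 + k4).
x=0.000000, y=-0.400000:
  k1 = f(0.000000, -0.400000) = -0.500000
  k2 = f(0.150000, -0.475000) = -0.593750
  k3 = f(0.150000, -0.489063) = -0.611328
  k4 = f(0.300000, -0.583398) = -0.729248
  y ← -0.400000 + (0.3/6)·(k1 + 2k2 + 2k3 + k4) = -0.581970
x=0.300000, y=-0.581970:
  k1 = f(0.300000, -0.581970) = -0.727463
  k2 = f(0.450000, -0.691090) = -0.863862
  k3 = f(0.450000, -0.711550) = -0.889437
  k4 = f(0.600000, -0.848801) = -1.061002
  y ← -0.581970 + (0.3/6)·(k1 + 2k2 + 2k3 + k4) = -0.846723
y(0.6) ≈ -0.8467

-0.8467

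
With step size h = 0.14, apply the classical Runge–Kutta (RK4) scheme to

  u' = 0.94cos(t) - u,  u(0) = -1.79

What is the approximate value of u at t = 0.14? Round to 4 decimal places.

-1.4338

RK4: k1 = f(t_n, u_n); k2 = f(t_n + h/2, u_n + (h/2)·k1); k3 = f(t_n + h/2, u_n + (h/2)·k2); k4 = f(t_n + h, u_n + h·k3); u_{n+1} = u_n + (h/6)·(k1 + 2k2 + 2k3 + k4).
t=0.000000, u=-1.790000:
  k1 = f(0.000000, -1.790000) = 2.730000
  k2 = f(0.070000, -1.598900) = 2.536598
  k3 = f(0.070000, -1.612438) = 2.550136
  k4 = f(0.140000, -1.432981) = 2.363784
  u ← -1.790000 + (0.14/6)·(k1 + 2k2 + 2k3 + k4) = -1.433764
u(0.14) ≈ -1.4338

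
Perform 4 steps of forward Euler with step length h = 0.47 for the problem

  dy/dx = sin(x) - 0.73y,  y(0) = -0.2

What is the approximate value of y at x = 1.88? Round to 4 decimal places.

0.7679

Euler: y_{n+1} = y_n + h·f(x_n, y_n).
x=0.000000, y=-0.200000: f=0.146000 → y ← -0.200000 + 0.47·0.146000 = -0.131380
x=0.470000, y=-0.131380: f=0.548794 → y ← -0.131380 + 0.47·0.548794 = 0.126553
x=0.940000, y=0.126553: f=0.715174 → y ← 0.126553 + 0.47·0.715174 = 0.462685
x=1.410000, y=0.462685: f=0.649340 → y ← 0.462685 + 0.47·0.649340 = 0.767875
y(1.88) ≈ 0.7679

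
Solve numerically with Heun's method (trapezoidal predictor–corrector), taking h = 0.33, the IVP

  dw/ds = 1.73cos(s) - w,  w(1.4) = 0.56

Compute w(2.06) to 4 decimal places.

Heun: k1 = f(s_n, w_n); k2 = f(s_n + h, w_n + h·k1); w_{n+1} = w_n + (h/2)·(k1 + k2).
s=1.400000, w=0.560000:
  k1 = f(1.400000, 0.560000) = -0.265957
  k2 = f(1.730000, 0.472234) = -0.746495
  w ← 0.560000 + (0.33/2)·(-0.265957 + (-0.746495)) = 0.392946
s=1.730000, w=0.392946:
  k1 = f(1.730000, 0.392946) = -0.667206
  k2 = f(2.060000, 0.172768) = -0.985735
  w ← 0.392946 + (0.33/2)·(-0.667206 + (-0.985735)) = 0.120210
w(2.06) ≈ 0.1202

0.1202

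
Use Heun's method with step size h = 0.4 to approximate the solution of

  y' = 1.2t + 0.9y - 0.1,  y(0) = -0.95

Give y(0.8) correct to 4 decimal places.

-1.5837

Heun: k1 = f(t_n, y_n); k2 = f(t_n + h, y_n + h·k1); y_{n+1} = y_n + (h/2)·(k1 + k2).
t=0.000000, y=-0.950000:
  k1 = f(0.000000, -0.950000) = -0.955000
  k2 = f(0.400000, -1.332000) = -0.818800
  y ← -0.950000 + (0.4/2)·(-0.955000 + (-0.818800)) = -1.304760
t=0.400000, y=-1.304760:
  k1 = f(0.400000, -1.304760) = -0.794284
  k2 = f(0.800000, -1.622474) = -0.600226
  y ← -1.304760 + (0.4/2)·(-0.794284 + (-0.600226)) = -1.583662
y(0.8) ≈ -1.5837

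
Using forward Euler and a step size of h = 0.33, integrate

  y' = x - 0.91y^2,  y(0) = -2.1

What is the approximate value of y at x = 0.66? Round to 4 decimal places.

Euler: y_{n+1} = y_n + h·f(x_n, y_n).
x=0.000000, y=-2.100000: f=-4.013100 → y ← -2.100000 + 0.33·(-4.013100) = -3.424323
x=0.330000, y=-3.424323: f=-10.340649 → y ← -3.424323 + 0.33·(-10.340649) = -6.836737
y(0.66) ≈ -6.8367

-6.8367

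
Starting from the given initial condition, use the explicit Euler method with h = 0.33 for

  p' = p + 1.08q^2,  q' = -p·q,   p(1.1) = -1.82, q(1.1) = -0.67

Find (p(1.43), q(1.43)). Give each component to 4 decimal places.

-2.2606, -1.0724

Euler on (p,q): p_{n+1} = p_n + h·p', q_{n+1} = q_n + h·q'.
1.100000: (-1.820000, -0.670000); f=(-1.335188, -1.219400) → (-2.260612, -1.072402)
(p(1.43), q(1.43)) ≈ (-2.2606, -1.0724)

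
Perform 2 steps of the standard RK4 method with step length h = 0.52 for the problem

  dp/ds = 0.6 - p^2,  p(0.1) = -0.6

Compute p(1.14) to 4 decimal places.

RK4: k1 = f(s_n, p_n); k2 = f(s_n + h/2, p_n + (h/2)·k1); k3 = f(s_n + h/2, p_n + (h/2)·k2); k4 = f(s_n + h, p_n + h·k3); p_{n+1} = p_n + (h/6)·(k1 + 2k2 + 2k3 + k4).
s=0.100000, p=-0.600000:
  k1 = f(0.100000, -0.600000) = 0.240000
  k2 = f(0.360000, -0.537600) = 0.310986
  k3 = f(0.360000, -0.519144) = 0.330490
  k4 = f(0.620000, -0.428145) = 0.416692
  p ← -0.600000 + (0.52/6)·(k1 + 2k2 + 2k3 + k4) = -0.431898
s=0.620000, p=-0.431898:
  k1 = f(0.620000, -0.431898) = 0.413465
  k2 = f(0.880000, -0.324397) = 0.494767
  k3 = f(0.880000, -0.303258) = 0.508034
  k4 = f(1.140000, -0.167720) = 0.571870
  p ← -0.431898 + (0.52/6)·(k1 + 2k2 + 2k3 + k4) = -0.172683
p(1.14) ≈ -0.1727

-0.1727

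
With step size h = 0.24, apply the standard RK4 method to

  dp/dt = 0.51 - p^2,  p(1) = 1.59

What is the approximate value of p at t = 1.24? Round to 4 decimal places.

1.2421

RK4: k1 = f(t_n, p_n); k2 = f(t_n + h/2, p_n + (h/2)·k1); k3 = f(t_n + h/2, p_n + (h/2)·k2); k4 = f(t_n + h, p_n + h·k3); p_{n+1} = p_n + (h/6)·(k1 + 2k2 + 2k3 + k4).
t=1.000000, p=1.590000:
  k1 = f(1.000000, 1.590000) = -2.018100
  k2 = f(1.120000, 1.347828) = -1.306640
  k3 = f(1.120000, 1.433203) = -1.544071
  k4 = f(1.240000, 1.219423) = -0.976992
  p ← 1.590000 + (0.24/6)·(k1 + 2k2 + 2k3 + k4) = 1.242139
p(1.24) ≈ 1.2421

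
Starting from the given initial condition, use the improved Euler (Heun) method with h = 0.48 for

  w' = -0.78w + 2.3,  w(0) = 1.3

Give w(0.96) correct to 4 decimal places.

Heun: k1 = f(s_n, w_n); k2 = f(s_n + h, w_n + h·k1); w_{n+1} = w_n + (h/2)·(k1 + k2).
s=0.000000, w=1.300000:
  k1 = f(0.000000, 1.300000) = 1.286000
  k2 = f(0.480000, 1.917280) = 0.804522
  w ← 1.300000 + (0.48/2)·(1.286000 + 0.804522) = 1.801725
s=0.480000, w=1.801725:
  k1 = f(0.480000, 1.801725) = 0.894654
  k2 = f(0.960000, 2.231159) = 0.559696
  w ← 1.801725 + (0.48/2)·(0.894654 + 0.559696) = 2.150769
w(0.96) ≈ 2.1508

2.1508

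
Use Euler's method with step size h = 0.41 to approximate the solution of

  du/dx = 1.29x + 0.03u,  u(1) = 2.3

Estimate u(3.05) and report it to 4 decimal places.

7.3507

Euler: u_{n+1} = u_n + h·f(x_n, u_n).
x=1.000000, u=2.300000: f=1.359000 → u ← 2.300000 + 0.41·1.359000 = 2.857190
x=1.410000, u=2.857190: f=1.904616 → u ← 2.857190 + 0.41·1.904616 = 3.638082
x=1.820000, u=3.638082: f=2.456942 → u ← 3.638082 + 0.41·2.456942 = 4.645429
x=2.230000, u=4.645429: f=3.016063 → u ← 4.645429 + 0.41·3.016063 = 5.882015
x=2.640000, u=5.882015: f=3.582060 → u ← 5.882015 + 0.41·3.582060 = 7.350659
u(3.05) ≈ 7.3507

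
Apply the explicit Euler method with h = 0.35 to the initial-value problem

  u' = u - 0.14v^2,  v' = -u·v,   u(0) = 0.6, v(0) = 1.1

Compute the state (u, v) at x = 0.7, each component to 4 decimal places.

Euler on (u,v): u_{n+1} = u_n + h·u', v_{n+1} = v_n + h·v'.
0.000000: (0.600000, 1.100000); f=(0.430600, -0.660000) → (0.750710, 0.869000)
0.350000: (0.750710, 0.869000); f=(0.644987, -0.652367) → (0.976456, 0.640672)
(u(0.7), v(0.7)) ≈ (0.9765, 0.6407)

0.9765, 0.6407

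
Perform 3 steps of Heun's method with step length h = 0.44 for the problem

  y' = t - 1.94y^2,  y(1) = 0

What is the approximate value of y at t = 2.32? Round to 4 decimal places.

Heun: k1 = f(t_n, y_n); k2 = f(t_n + h, y_n + h·k1); y_{n+1} = y_n + (h/2)·(k1 + k2).
t=1.000000, y=0.000000:
  k1 = f(1.000000, 0.000000) = 1.000000
  k2 = f(1.440000, 0.440000) = 1.064416
  y ← 0.000000 + (0.44/2)·(1.000000 + 1.064416) = 0.454172
t=1.440000, y=0.454172:
  k1 = f(1.440000, 0.454172) = 1.039833
  k2 = f(1.880000, 0.911698) = 0.267485
  y ← 0.454172 + (0.44/2)·(1.039833 + 0.267485) = 0.741782
t=1.880000, y=0.741782:
  k1 = f(1.880000, 0.741782) = 0.812535
  k2 = f(2.320000, 1.099297) = -0.024400
  y ← 0.741782 + (0.44/2)·(0.812535 + (-0.024400)) = 0.915171
y(2.32) ≈ 0.9152

0.9152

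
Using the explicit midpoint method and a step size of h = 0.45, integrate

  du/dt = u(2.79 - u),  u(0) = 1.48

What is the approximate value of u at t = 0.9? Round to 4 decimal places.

Midpoint: k1 = f(t_n, u_n); k2 = f(t_n + h/2, u_n + (h/2)·k1); u_{n+1} = u_n + h·k2.
t=0.000000, u=1.480000:
  k1 = f(0.000000, 1.480000) = 1.938800
  k2 = f(0.225000, 1.916230) = 1.674344
  u ← 1.480000 + 0.45·1.674344 = 2.233455
t=0.450000, u=2.233455:
  k1 = f(0.450000, 2.233455) = 1.243018
  k2 = f(0.675000, 2.513134) = 0.695801
  u ← 2.233455 + 0.45·0.695801 = 2.546565
u(0.9) ≈ 2.5466

2.5466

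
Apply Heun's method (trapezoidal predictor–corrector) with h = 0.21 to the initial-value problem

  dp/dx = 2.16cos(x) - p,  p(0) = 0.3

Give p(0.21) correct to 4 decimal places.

0.6446

Heun: k1 = f(x_n, p_n); k2 = f(x_n + h, p_n + h·k1); p_{n+1} = p_n + (h/2)·(k1 + k2).
x=0.000000, p=0.300000:
  k1 = f(0.000000, 0.300000) = 1.860000
  k2 = f(0.210000, 0.690600) = 1.421947
  p ← 0.300000 + (0.21/2)·(1.860000 + 1.421947) = 0.644604
p(0.21) ≈ 0.6446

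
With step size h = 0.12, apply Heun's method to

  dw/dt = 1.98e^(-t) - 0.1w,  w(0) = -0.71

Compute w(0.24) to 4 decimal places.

-0.2755

Heun: k1 = f(t_n, w_n); k2 = f(t_n + h, w_n + h·k1); w_{n+1} = w_n + (h/2)·(k1 + k2).
t=0.000000, w=-0.710000:
  k1 = f(0.000000, -0.710000) = 2.051000
  k2 = f(0.120000, -0.463880) = 1.802490
  w ← -0.710000 + (0.12/2)·(2.051000 + 1.802490) = -0.478791
t=0.120000, w=-0.478791:
  k1 = f(0.120000, -0.478791) = 1.803982
  k2 = f(0.240000, -0.262313) = 1.583754
  w ← -0.478791 + (0.12/2)·(1.803982 + 1.583754) = -0.275526
w(0.24) ≈ -0.2755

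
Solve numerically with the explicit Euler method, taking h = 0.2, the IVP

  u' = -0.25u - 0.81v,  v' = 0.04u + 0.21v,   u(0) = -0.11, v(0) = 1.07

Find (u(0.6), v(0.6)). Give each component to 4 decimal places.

-0.6099, 1.2037

Euler on (u,v): u_{n+1} = u_n + h·u', v_{n+1} = v_n + h·v'.
0.000000: (-0.110000, 1.070000); f=(-0.839200, 0.220300) → (-0.277840, 1.114060)
0.200000: (-0.277840, 1.114060); f=(-0.832929, 0.222839) → (-0.444426, 1.158628)
0.400000: (-0.444426, 1.158628); f=(-0.827382, 0.225535) → (-0.609902, 1.203735)
(u(0.6), v(0.6)) ≈ (-0.6099, 1.2037)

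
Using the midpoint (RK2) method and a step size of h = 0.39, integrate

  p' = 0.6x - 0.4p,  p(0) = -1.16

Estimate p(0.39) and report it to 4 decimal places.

-0.9475

Midpoint: k1 = f(x_n, p_n); k2 = f(x_n + h/2, p_n + (h/2)·k1); p_{n+1} = p_n + h·k2.
x=0.000000, p=-1.160000:
  k1 = f(0.000000, -1.160000) = 0.464000
  k2 = f(0.195000, -1.069520) = 0.544808
  p ← -1.160000 + 0.39·0.544808 = -0.947525
p(0.39) ≈ -0.9475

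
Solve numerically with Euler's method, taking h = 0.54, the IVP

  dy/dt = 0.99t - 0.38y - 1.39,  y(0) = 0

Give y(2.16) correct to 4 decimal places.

Euler: y_{n+1} = y_n + h·f(t_n, y_n).
t=0.000000, y=0.000000: f=-1.390000 → y ← 0.000000 + 0.54·(-1.390000) = -0.750600
t=0.540000, y=-0.750600: f=-0.570172 → y ← -0.750600 + 0.54·(-0.570172) = -1.058493
t=1.080000, y=-1.058493: f=0.081427 → y ← -1.058493 + 0.54·0.081427 = -1.014522
t=1.620000, y=-1.014522: f=0.599318 → y ← -1.014522 + 0.54·0.599318 = -0.690890
y(2.16) ≈ -0.6909

-0.6909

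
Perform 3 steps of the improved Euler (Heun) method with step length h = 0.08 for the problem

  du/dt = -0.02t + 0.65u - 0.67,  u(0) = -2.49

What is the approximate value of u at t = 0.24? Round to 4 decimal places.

Heun: k1 = f(t_n, u_n); k2 = f(t_n + h, u_n + h·k1); u_{n+1} = u_n + (h/2)·(k1 + k2).
t=0.000000, u=-2.490000:
  k1 = f(0.000000, -2.490000) = -2.288500
  k2 = f(0.080000, -2.673080) = -2.409102
  u ← -2.490000 + (0.08/2)·(-2.288500 + (-2.409102)) = -2.677904
t=0.080000, u=-2.677904:
  k1 = f(0.080000, -2.677904) = -2.412238
  k2 = f(0.160000, -2.870883) = -2.539274
  u ← -2.677904 + (0.08/2)·(-2.412238 + (-2.539274)) = -2.875965
t=0.160000, u=-2.875965:
  k1 = f(0.160000, -2.875965) = -2.542577
  k2 = f(0.240000, -3.079371) = -2.676391
  u ← -2.875965 + (0.08/2)·(-2.542577 + (-2.676391)) = -3.084723
u(0.24) ≈ -3.0847

-3.0847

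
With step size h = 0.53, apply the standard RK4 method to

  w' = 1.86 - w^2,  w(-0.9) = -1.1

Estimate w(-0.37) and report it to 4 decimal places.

RK4: k1 = f(t_n, w_n); k2 = f(t_n + h/2, w_n + (h/2)·k1); k3 = f(t_n + h/2, w_n + (h/2)·k2); k4 = f(t_n + h, w_n + h·k3); w_{n+1} = w_n + (h/6)·(k1 + 2k2 + 2k3 + k4).
t=-0.900000, w=-1.100000:
  k1 = f(-0.900000, -1.100000) = 0.650000
  k2 = f(-0.635000, -0.927750) = 0.999280
  k3 = f(-0.635000, -0.835191) = 1.162456
  k4 = f(-0.370000, -0.483898) = 1.625843
  w ← -1.100000 + (0.53/6)·(k1 + 2k2 + 2k3 + k4) = -0.517061
w(-0.37) ≈ -0.5171

-0.5171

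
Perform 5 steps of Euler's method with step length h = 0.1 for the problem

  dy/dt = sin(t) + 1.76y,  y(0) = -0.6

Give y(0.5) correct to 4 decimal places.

Euler: y_{n+1} = y_n + h·f(t_n, y_n).
t=0.000000, y=-0.600000: f=-1.056000 → y ← -0.600000 + 0.1·(-1.056000) = -0.705600
t=0.100000, y=-0.705600: f=-1.142023 → y ← -0.705600 + 0.1·(-1.142023) = -0.819802
t=0.200000, y=-0.819802: f=-1.244183 → y ← -0.819802 + 0.1·(-1.244183) = -0.944221
t=0.300000, y=-0.944221: f=-1.366308 → y ← -0.944221 + 0.1·(-1.366308) = -1.080851
t=0.400000, y=-1.080851: f=-1.512880 → y ← -1.080851 + 0.1·(-1.512880) = -1.232139
y(0.5) ≈ -1.2321

-1.2321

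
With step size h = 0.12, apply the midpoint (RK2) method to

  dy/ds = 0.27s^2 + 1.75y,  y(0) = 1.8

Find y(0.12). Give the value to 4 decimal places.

2.2178

Midpoint: k1 = f(s_n, y_n); k2 = f(s_n + h/2, y_n + (h/2)·k1); y_{n+1} = y_n + h·k2.
s=0.000000, y=1.800000:
  k1 = f(0.000000, 1.800000) = 3.150000
  k2 = f(0.060000, 1.989000) = 3.481722
  y ← 1.800000 + 0.12·3.481722 = 2.217807
y(0.12) ≈ 2.2178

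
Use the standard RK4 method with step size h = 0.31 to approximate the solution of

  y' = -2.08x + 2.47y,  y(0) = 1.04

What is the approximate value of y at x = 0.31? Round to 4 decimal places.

2.1036

RK4: k1 = f(x_n, y_n); k2 = f(x_n + h/2, y_n + (h/2)·k1); k3 = f(x_n + h/2, y_n + (h/2)·k2); k4 = f(x_n + h, y_n + h·k3); y_{n+1} = y_n + (h/6)·(k1 + 2k2 + 2k3 + k4).
x=0.000000, y=1.040000:
  k1 = f(0.000000, 1.040000) = 2.568800
  k2 = f(0.155000, 1.438164) = 3.229865
  k3 = f(0.155000, 1.540629) = 3.482954
  k4 = f(0.310000, 2.119716) = 4.590898
  y ← 1.040000 + (0.31/6)·(k1 + 2k2 + 2k3 + k4) = 2.103576
y(0.31) ≈ 2.1036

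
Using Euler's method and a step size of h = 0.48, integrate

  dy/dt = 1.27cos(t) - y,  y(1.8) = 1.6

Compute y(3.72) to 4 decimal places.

-0.9107

Euler: y_{n+1} = y_n + h·f(t_n, y_n).
t=1.800000, y=1.600000: f=-1.888547 → y ← 1.600000 + 0.48·(-1.888547) = 0.693498
t=2.280000, y=0.693498: f=-1.520559 → y ← 0.693498 + 0.48·(-1.520559) = -0.036371
t=2.760000, y=-0.036371: f=-1.142281 → y ← -0.036371 + 0.48·(-1.142281) = -0.584666
t=3.240000, y=-0.584666: f=-0.679190 → y ← -0.584666 + 0.48·(-0.679190) = -0.910677
y(3.72) ≈ -0.9107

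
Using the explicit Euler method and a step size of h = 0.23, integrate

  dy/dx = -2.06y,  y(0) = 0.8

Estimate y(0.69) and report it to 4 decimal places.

Euler: y_{n+1} = y_n + h·f(x_n, y_n).
x=0.000000, y=0.800000: f=-1.648000 → y ← 0.800000 + 0.23·(-1.648000) = 0.420960
x=0.230000, y=0.420960: f=-0.867178 → y ← 0.420960 + 0.23·(-0.867178) = 0.221509
x=0.460000, y=0.221509: f=-0.456309 → y ← 0.221509 + 0.23·(-0.456309) = 0.116558
y(0.69) ≈ 0.1166

0.1166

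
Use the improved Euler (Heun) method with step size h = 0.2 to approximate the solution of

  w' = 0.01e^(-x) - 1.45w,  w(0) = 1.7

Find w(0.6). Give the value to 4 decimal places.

0.7259

Heun: k1 = f(x_n, w_n); k2 = f(x_n + h, w_n + h·k1); w_{n+1} = w_n + (h/2)·(k1 + k2).
x=0.000000, w=1.700000:
  k1 = f(0.000000, 1.700000) = -2.455000
  k2 = f(0.200000, 1.209000) = -1.744863
  w ← 1.700000 + (0.2/2)·(-2.455000 + (-1.744863)) = 1.280014
x=0.200000, w=1.280014:
  k1 = f(0.200000, 1.280014) = -1.847833
  k2 = f(0.400000, 0.910447) = -1.313445
  w ← 1.280014 + (0.2/2)·(-1.847833 + (-1.313445)) = 0.963886
x=0.400000, w=0.963886:
  k1 = f(0.400000, 0.963886) = -1.390931
  k2 = f(0.600000, 0.685700) = -0.988776
  w ← 0.963886 + (0.2/2)·(-1.390931 + (-0.988776)) = 0.725915
w(0.6) ≈ 0.7259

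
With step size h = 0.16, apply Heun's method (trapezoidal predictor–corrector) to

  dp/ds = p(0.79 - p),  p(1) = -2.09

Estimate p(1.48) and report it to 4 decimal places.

-43.1277

Heun: k1 = f(s_n, p_n); k2 = f(s_n + h, p_n + h·k1); p_{n+1} = p_n + (h/2)·(k1 + k2).
s=1.000000, p=-2.090000:
  k1 = f(1.000000, -2.090000) = -6.019200
  k2 = f(1.160000, -3.053072) = -11.733176
  p ← -2.090000 + (0.16/2)·(-6.019200 + (-11.733176)) = -3.510190
s=1.160000, p=-3.510190:
  k1 = f(1.160000, -3.510190) = -15.094484
  k2 = f(1.320000, -5.925308) = -39.790262
  p ← -3.510190 + (0.16/2)·(-15.094484 + (-39.790262)) = -7.900970
s=1.320000, p=-7.900970:
  k1 = f(1.320000, -7.900970) = -68.667089
  k2 = f(1.480000, -18.887704) = -371.666650
  p ← -7.900970 + (0.16/2)·(-68.667089 + (-371.666650)) = -43.127669
p(1.48) ≈ -43.1277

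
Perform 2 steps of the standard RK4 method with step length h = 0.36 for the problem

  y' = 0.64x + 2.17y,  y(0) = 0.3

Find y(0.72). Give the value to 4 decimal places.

1.7259

RK4: k1 = f(x_n, y_n); k2 = f(x_n + h/2, y_n + (h/2)·k1); k3 = f(x_n + h/2, y_n + (h/2)·k2); k4 = f(x_n + h, y_n + h·k3); y_{n+1} = y_n + (h/6)·(k1 + 2k2 + 2k3 + k4).
x=0.000000, y=0.300000:
  k1 = f(0.000000, 0.300000) = 0.651000
  k2 = f(0.180000, 0.417180) = 1.020481
  k3 = f(0.180000, 0.483687) = 1.164800
  k4 = f(0.360000, 0.719328) = 1.791342
  y ← 0.300000 + (0.36/6)·(k1 + 2k2 + 2k3 + k4) = 0.708774
x=0.360000, y=0.708774:
  k1 = f(0.360000, 0.708774) = 1.768440
  k2 = f(0.540000, 1.027093) = 2.574392
  k3 = f(0.540000, 1.172165) = 2.889198
  k4 = f(0.720000, 1.748885) = 4.255881
  y ← 0.708774 + (0.36/6)·(k1 + 2k2 + 2k3 + k4) = 1.725864
y(0.72) ≈ 1.7259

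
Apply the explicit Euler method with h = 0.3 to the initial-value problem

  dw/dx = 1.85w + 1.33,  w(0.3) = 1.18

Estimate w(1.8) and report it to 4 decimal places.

16.5458

Euler: w_{n+1} = w_n + h·f(x_n, w_n).
x=0.300000, w=1.180000: f=3.513000 → w ← 1.180000 + 0.3·3.513000 = 2.233900
x=0.600000, w=2.233900: f=5.462715 → w ← 2.233900 + 0.3·5.462715 = 3.872714
x=0.900000, w=3.872714: f=8.494522 → w ← 3.872714 + 0.3·8.494522 = 6.421071
x=1.200000, w=6.421071: f=13.208981 → w ← 6.421071 + 0.3·13.208981 = 10.383765
x=1.500000, w=10.383765: f=20.539966 → w ← 10.383765 + 0.3·20.539966 = 16.545755
w(1.8) ≈ 16.5458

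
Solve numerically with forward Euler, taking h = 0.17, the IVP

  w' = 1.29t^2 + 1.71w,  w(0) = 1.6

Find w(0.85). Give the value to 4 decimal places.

Euler: w_{n+1} = w_n + h·f(t_n, w_n).
t=0.000000, w=1.600000: f=2.736000 → w ← 1.600000 + 0.17·2.736000 = 2.065120
t=0.170000, w=2.065120: f=3.568636 → w ← 2.065120 + 0.17·3.568636 = 2.671788
t=0.340000, w=2.671788: f=4.717882 → w ← 2.671788 + 0.17·4.717882 = 3.473828
t=0.510000, w=3.473828: f=6.275775 → w ← 3.473828 + 0.17·6.275775 = 4.540710
t=0.680000, w=4.540710: f=8.361110 → w ← 4.540710 + 0.17·8.361110 = 5.962098
w(0.85) ≈ 5.9621

5.9621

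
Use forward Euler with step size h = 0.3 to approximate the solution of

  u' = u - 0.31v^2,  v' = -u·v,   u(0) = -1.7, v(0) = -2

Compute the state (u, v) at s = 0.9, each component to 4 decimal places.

-8.1374, -12.1197

Euler on (u,v): u_{n+1} = u_n + h·u', v_{n+1} = v_n + h·v'.
0.000000: (-1.700000, -2.000000); f=(-2.940000, -3.400000) → (-2.582000, -3.020000)
0.300000: (-2.582000, -3.020000); f=(-5.409324, -7.797640) → (-4.204797, -5.359292)
0.600000: (-4.204797, -5.359292); f=(-13.108621, -22.534736) → (-8.137383, -12.119713)
(u(0.9), v(0.9)) ≈ (-8.1374, -12.1197)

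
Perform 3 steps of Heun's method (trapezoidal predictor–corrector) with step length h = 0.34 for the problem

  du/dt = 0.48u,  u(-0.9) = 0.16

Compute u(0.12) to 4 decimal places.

Heun: k1 = f(t_n, u_n); k2 = f(t_n + h, u_n + h·k1); u_{n+1} = u_n + (h/2)·(k1 + k2).
t=-0.900000, u=0.160000:
  k1 = f(-0.900000, 0.160000) = 0.076800
  k2 = f(-0.560000, 0.186112) = 0.089334
  u ← 0.160000 + (0.34/2)·(0.076800 + 0.089334) = 0.188243
t=-0.560000, u=0.188243:
  k1 = f(-0.560000, 0.188243) = 0.090357
  k2 = f(-0.220000, 0.218964) = 0.105103
  u ← 0.188243 + (0.34/2)·(0.090357 + 0.105103) = 0.221471
t=-0.220000, u=0.221471:
  k1 = f(-0.220000, 0.221471) = 0.106306
  k2 = f(0.120000, 0.257615) = 0.123655
  u ← 0.221471 + (0.34/2)·(0.106306 + 0.123655) = 0.260564
u(0.12) ≈ 0.2606

0.2606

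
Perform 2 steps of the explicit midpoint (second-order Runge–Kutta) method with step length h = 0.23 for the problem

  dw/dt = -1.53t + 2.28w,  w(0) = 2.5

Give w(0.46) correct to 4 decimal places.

Midpoint: k1 = f(t_n, w_n); k2 = f(t_n + h/2, w_n + (h/2)·k1); w_{n+1} = w_n + h·k2.
t=0.000000, w=2.500000:
  k1 = f(0.000000, 2.500000) = 5.700000
  k2 = f(0.115000, 3.155500) = 7.018590
  w ← 2.500000 + 0.23·7.018590 = 4.114276
t=0.230000, w=4.114276:
  k1 = f(0.230000, 4.114276) = 9.028649
  k2 = f(0.345000, 5.152570) = 11.220010
  w ← 4.114276 + 0.23·11.220010 = 6.694878
w(0.46) ≈ 6.6949

6.6949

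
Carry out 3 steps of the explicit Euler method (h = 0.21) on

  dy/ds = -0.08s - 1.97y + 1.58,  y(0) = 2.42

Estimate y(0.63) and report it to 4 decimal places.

1.1190

Euler: y_{n+1} = y_n + h·f(s_n, y_n).
s=0.000000, y=2.420000: f=-3.187400 → y ← 2.420000 + 0.21·(-3.187400) = 1.750646
s=0.210000, y=1.750646: f=-1.885573 → y ← 1.750646 + 0.21·(-1.885573) = 1.354676
s=0.420000, y=1.354676: f=-1.122311 → y ← 1.354676 + 0.21·(-1.122311) = 1.118990
y(0.63) ≈ 1.1190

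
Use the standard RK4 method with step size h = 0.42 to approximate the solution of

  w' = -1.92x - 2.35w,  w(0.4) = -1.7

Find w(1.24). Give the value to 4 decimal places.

-0.9131

RK4: k1 = f(x_n, w_n); k2 = f(x_n + h/2, w_n + (h/2)·k1); k3 = f(x_n + h/2, w_n + (h/2)·k2); k4 = f(x_n + h, w_n + h·k3); w_{n+1} = w_n + (h/6)·(k1 + 2k2 + 2k3 + k4).
x=0.400000, w=-1.700000:
  k1 = f(0.400000, -1.700000) = 3.227000
  k2 = f(0.610000, -1.022330) = 1.231275
  k3 = f(0.610000, -1.441432) = 2.216166
  k4 = f(0.820000, -0.769210) = 0.233245
  w ← -1.700000 + (0.42/6)·(k1 + 2k2 + 2k3 + k4) = -0.975141
x=0.820000, w=-0.975141:
  k1 = f(0.820000, -0.975141) = 0.717182
  k2 = f(1.030000, -0.824533) = -0.039947
  k3 = f(1.030000, -0.983530) = 0.333696
  k4 = f(1.240000, -0.834989) = -0.418576
  w ← -0.975141 + (0.42/6)·(k1 + 2k2 + 2k3 + k4) = -0.913114
w(1.24) ≈ -0.9131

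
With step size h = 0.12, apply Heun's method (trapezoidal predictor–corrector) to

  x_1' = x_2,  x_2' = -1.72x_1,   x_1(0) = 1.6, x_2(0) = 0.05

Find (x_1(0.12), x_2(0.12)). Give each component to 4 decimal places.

Heun on (x_1,x_2): k1 = f(t_n, state_n); k2 = f(t_n + h, state_n + h·k1); state_{n+1} = state_n + (h/2)·(k1 + k2).
0.000000: (1.600000, 0.050000)
  k1 = (0.050000, -2.752000)
  predictor → (1.606000, -0.280240)
  k2 = (-0.280240, -2.762320)
  → (1.586186, -0.280859)
(x_1(0.12), x_2(0.12)) ≈ (1.5862, -0.2809)

1.5862, -0.2809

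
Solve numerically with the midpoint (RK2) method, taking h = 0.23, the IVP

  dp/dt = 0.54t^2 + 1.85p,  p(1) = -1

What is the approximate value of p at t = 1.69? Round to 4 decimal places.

Midpoint: k1 = f(t_n, p_n); k2 = f(t_n + h/2, p_n + (h/2)·k1); p_{n+1} = p_n + h·k2.
t=1.000000, p=-1.000000:
  k1 = f(1.000000, -1.000000) = -1.310000
  k2 = f(1.115000, -1.150650) = -1.457361
  p ← -1.000000 + 0.23·(-1.457361) = -1.335193
t=1.230000, p=-1.335193:
  k1 = f(1.230000, -1.335193) = -1.653141
  k2 = f(1.345000, -1.525304) = -1.844939
  p ← -1.335193 + 0.23·(-1.844939) = -1.759529
t=1.460000, p=-1.759529:
  k1 = f(1.460000, -1.759529) = -2.104065
  k2 = f(1.575000, -2.001497) = -2.363231
  p ← -1.759529 + 0.23·(-2.363231) = -2.303072
p(1.69) ≈ -2.3031

-2.3031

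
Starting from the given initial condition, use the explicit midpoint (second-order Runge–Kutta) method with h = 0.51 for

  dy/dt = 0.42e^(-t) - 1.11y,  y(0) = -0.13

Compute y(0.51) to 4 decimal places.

Midpoint: k1 = f(t_n, y_n); k2 = f(t_n + h/2, y_n + (h/2)·k1); y_{n+1} = y_n + h·k2.
t=0.000000, y=-0.130000:
  k1 = f(0.000000, -0.130000) = 0.564300
  k2 = f(0.255000, 0.013897) = 0.310040
  y ← -0.130000 + 0.51·0.310040 = 0.028120
y(0.51) ≈ 0.0281

0.0281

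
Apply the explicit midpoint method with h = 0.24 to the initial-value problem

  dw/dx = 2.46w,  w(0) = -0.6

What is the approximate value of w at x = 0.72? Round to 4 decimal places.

Midpoint: k1 = f(x_n, w_n); k2 = f(x_n + h/2, w_n + (h/2)·k1); w_{n+1} = w_n + h·k2.
x=0.000000, w=-0.600000:
  k1 = f(0.000000, -0.600000) = -1.476000
  k2 = f(0.120000, -0.777120) = -1.911715
  w ← -0.600000 + 0.24·(-1.911715) = -1.058812
x=0.240000, w=-1.058812:
  k1 = f(0.240000, -1.058812) = -2.604677
  k2 = f(0.360000, -1.371373) = -3.373577
  w ← -1.058812 + 0.24·(-3.373577) = -1.868470
x=0.480000, w=-1.868470:
  k1 = f(0.480000, -1.868470) = -4.596437
  k2 = f(0.600000, -2.420043) = -5.953305
  w ← -1.868470 + 0.24·(-5.953305) = -3.297263
w(0.72) ≈ -3.2973

-3.2973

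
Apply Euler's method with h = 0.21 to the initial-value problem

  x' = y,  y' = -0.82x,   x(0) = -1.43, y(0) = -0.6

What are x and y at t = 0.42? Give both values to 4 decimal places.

Euler on (x,y): x_{n+1} = x_n + h·x', y_{n+1} = y_n + h·y'.
0.000000: (-1.430000, -0.600000); f=(-0.600000, 1.172600) → (-1.556000, -0.353754)
0.210000: (-1.556000, -0.353754); f=(-0.353754, 1.275920) → (-1.630288, -0.085811)
(x(0.42), y(0.42)) ≈ (-1.6303, -0.0858)

-1.6303, -0.0858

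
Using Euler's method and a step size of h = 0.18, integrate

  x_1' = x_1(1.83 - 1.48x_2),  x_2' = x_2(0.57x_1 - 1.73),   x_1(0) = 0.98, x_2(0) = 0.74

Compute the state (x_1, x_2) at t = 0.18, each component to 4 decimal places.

1.1096, 0.5840

Euler on (x_1,x_2): x_1_{n+1} = x_1_n + h·x_1', x_2_{n+1} = x_2_n + h·x_2'.
0.000000: (0.980000, 0.740000); f=(0.720104, -0.866836) → (1.109619, 0.583970)
(x_1(0.18), x_2(0.18)) ≈ (1.1096, 0.5840)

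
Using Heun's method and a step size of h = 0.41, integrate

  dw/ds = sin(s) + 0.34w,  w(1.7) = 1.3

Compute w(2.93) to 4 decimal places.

3.0573

Heun: k1 = f(s_n, w_n); k2 = f(s_n + h, w_n + h·k1); w_{n+1} = w_n + (h/2)·(k1 + k2).
s=1.700000, w=1.300000:
  k1 = f(1.700000, 1.300000) = 1.433665
  k2 = f(2.110000, 1.887803) = 1.499971
  w ← 1.300000 + (0.41/2)·(1.433665 + 1.499971) = 1.901395
s=2.110000, w=1.901395:
  k1 = f(2.110000, 1.901395) = 1.504592
  k2 = f(2.520000, 2.518278) = 1.438545
  w ← 1.901395 + (0.41/2)·(1.504592 + 1.438545) = 2.504738
s=2.520000, w=2.504738:
  k1 = f(2.520000, 2.504738) = 1.433942
  k2 = f(2.930000, 3.092655) = 1.261520
  w ← 2.504738 + (0.41/2)·(1.433942 + 1.261520) = 3.057308
w(2.93) ≈ 3.0573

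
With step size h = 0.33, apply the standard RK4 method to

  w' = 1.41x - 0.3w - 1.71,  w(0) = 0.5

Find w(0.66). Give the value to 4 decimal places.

RK4: k1 = f(x_n, w_n); k2 = f(x_n + h/2, w_n + (h/2)·k1); k3 = f(x_n + h/2, w_n + (h/2)·k2); k4 = f(x_n + h, w_n + h·k3); w_{n+1} = w_n + (h/6)·(k1 + 2k2 + 2k3 + k4).
x=0.000000, w=0.500000:
  k1 = f(0.000000, 0.500000) = -1.860000
  k2 = f(0.165000, 0.193100) = -1.535280
  k3 = f(0.165000, 0.246679) = -1.551354
  k4 = f(0.330000, -0.011947) = -1.241116
  w ← 0.500000 + (0.33/6)·(k1 + 2k2 + 2k3 + k4) = -0.010091
x=0.330000, w=-0.010091:
  k1 = f(0.330000, -0.010091) = -1.241673
  k2 = f(0.495000, -0.214967) = -0.947560
  k3 = f(0.495000, -0.166438) = -0.962118
  k4 = f(0.660000, -0.327590) = -0.681123
  w ← -0.010091 + (0.33/6)·(k1 + 2k2 + 2k3 + k4) = -0.325909
w(0.66) ≈ -0.3259

-0.3259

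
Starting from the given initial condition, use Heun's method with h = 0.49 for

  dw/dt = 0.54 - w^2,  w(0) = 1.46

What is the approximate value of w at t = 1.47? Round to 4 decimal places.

0.8304

Heun: k1 = f(t_n, w_n); k2 = f(t_n + h, w_n + h·k1); w_{n+1} = w_n + (h/2)·(k1 + k2).
t=0.000000, w=1.460000:
  k1 = f(0.000000, 1.460000) = -1.591600
  k2 = f(0.490000, 0.680116) = 0.077442
  w ← 1.460000 + (0.49/2)·(-1.591600 + 0.077442) = 1.089031
t=0.490000, w=1.089031:
  k1 = f(0.490000, 1.089031) = -0.645989
  k2 = f(0.980000, 0.772497) = -0.056751
  w ← 1.089031 + (0.49/2)·(-0.645989 + (-0.056751)) = 0.916860
t=0.980000, w=0.916860:
  k1 = f(0.980000, 0.916860) = -0.300632
  k2 = f(1.470000, 0.769550) = -0.052207
  w ← 0.916860 + (0.49/2)·(-0.300632 + (-0.052207)) = 0.830414
w(1.47) ≈ 0.8304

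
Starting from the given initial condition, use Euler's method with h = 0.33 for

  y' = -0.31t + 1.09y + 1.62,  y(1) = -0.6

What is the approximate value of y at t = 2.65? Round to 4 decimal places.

Euler: y_{n+1} = y_n + h·f(t_n, y_n).
t=1.000000, y=-0.600000: f=0.656000 → y ← -0.600000 + 0.33·0.656000 = -0.383520
t=1.330000, y=-0.383520: f=0.789663 → y ← -0.383520 + 0.33·0.789663 = -0.122931
t=1.660000, y=-0.122931: f=0.971405 → y ← -0.122931 + 0.33·0.971405 = 0.197633
t=1.990000, y=0.197633: f=1.218519 → y ← 0.197633 + 0.33·1.218519 = 0.599744
t=2.320000, y=0.599744: f=1.554521 → y ← 0.599744 + 0.33·1.554521 = 1.112736
y(2.65) ≈ 1.1127

1.1127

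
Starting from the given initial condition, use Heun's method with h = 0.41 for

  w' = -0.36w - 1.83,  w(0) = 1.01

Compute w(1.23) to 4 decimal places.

Heun: k1 = f(x_n, w_n); k2 = f(x_n + h, w_n + h·k1); w_{n+1} = w_n + (h/2)·(k1 + k2).
x=0.000000, w=1.010000:
  k1 = f(0.000000, 1.010000) = -2.193600
  k2 = f(0.410000, 0.110624) = -1.869825
  w ← 1.010000 + (0.41/2)·(-2.193600 + (-1.869825)) = 0.176998
x=0.410000, w=0.176998:
  k1 = f(0.410000, 0.176998) = -1.893719
  k2 = f(0.820000, -0.599427) = -1.614206
  w ← 0.176998 + (0.41/2)·(-1.893719 + (-1.614206)) = -0.542127
x=0.820000, w=-0.542127:
  k1 = f(0.820000, -0.542127) = -1.634834
  k2 = f(1.230000, -1.212409) = -1.393533
  w ← -0.542127 + (0.41/2)·(-1.634834 + (-1.393533)) = -1.162942
w(1.23) ≈ -1.1629

-1.1629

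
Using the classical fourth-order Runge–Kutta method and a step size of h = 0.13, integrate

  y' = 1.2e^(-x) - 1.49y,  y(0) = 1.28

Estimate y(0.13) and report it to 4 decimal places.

RK4: k1 = f(x_n, y_n); k2 = f(x_n + h/2, y_n + (h/2)·k1); k3 = f(x_n + h/2, y_n + (h/2)·k2); k4 = f(x_n + h, y_n + h·k3); y_{n+1} = y_n + (h/6)·(k1 + 2k2 + 2k3 + k4).
x=0.000000, y=1.280000:
  k1 = f(0.000000, 1.280000) = -0.707200
  k2 = f(0.065000, 1.234032) = -0.714227
  k3 = f(0.065000, 1.233575) = -0.713546
  k4 = f(0.130000, 1.187239) = -0.715272
  y ← 1.280000 + (0.13/6)·(k1 + 2k2 + 2k3 + k4) = 1.187310
y(0.13) ≈ 1.1873

1.1873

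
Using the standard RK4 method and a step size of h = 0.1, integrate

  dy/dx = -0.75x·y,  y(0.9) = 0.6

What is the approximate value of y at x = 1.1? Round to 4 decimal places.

0.5164

RK4: k1 = f(x_n, y_n); k2 = f(x_n + h/2, y_n + (h/2)·k1); k3 = f(x_n + h/2, y_n + (h/2)·k2); k4 = f(x_n + h, y_n + h·k3); y_{n+1} = y_n + (h/6)·(k1 + 2k2 + 2k3 + k4).
x=0.900000, y=0.600000:
  k1 = f(0.900000, 0.600000) = -0.405000
  k2 = f(0.950000, 0.579750) = -0.413072
  k3 = f(0.950000, 0.579346) = -0.412784
  k4 = f(1.000000, 0.558722) = -0.419041
  y ← 0.600000 + (0.1/6)·(k1 + 2k2 + 2k3 + k4) = 0.558737
x=1.000000, y=0.558737:
  k1 = f(1.000000, 0.558737) = -0.419053
  k2 = f(1.050000, 0.537785) = -0.423506
  k3 = f(1.050000, 0.537562) = -0.423330
  k4 = f(1.100000, 0.516404) = -0.426034
  y ← 0.558737 + (0.1/6)·(k1 + 2k2 + 2k3 + k4) = 0.516425
y(1.1) ≈ 0.5164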